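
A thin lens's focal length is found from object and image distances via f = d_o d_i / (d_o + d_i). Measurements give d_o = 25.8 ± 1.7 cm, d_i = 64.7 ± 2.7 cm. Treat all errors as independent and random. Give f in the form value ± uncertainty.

∂f/∂d_o = (d_i/(d_o+d_i))² = 0.511;  ∂f/∂d_i = (d_o/(d_o+d_i))² = 0.0813
δf = √((∂f/∂d_o · δd_o)² + (∂f/∂d_i · δd_i)²) = √(0.755 + 0.0482) = 0.896 cm
f = 18.4 cm.

18.4 ± 0.896 cm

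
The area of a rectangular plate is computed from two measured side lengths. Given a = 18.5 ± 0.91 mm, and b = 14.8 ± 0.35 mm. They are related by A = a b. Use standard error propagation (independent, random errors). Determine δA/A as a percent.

5.46%

For a monomial A ∝ a, b, fractional errors add in quadrature:
  (1·δa/a)² = (1×0.0492)² = 0.00242;  (1·δb/b)² = (1×0.0236)² = 0.000559
δA/A = √(0.00298) = 0.0546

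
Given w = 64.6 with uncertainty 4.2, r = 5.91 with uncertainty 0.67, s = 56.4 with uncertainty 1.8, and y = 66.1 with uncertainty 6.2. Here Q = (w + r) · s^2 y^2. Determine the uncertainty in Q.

Let u = w + r = 70.5. δu = √(δw² + δr²) = √(17.6 + 0.449) = 4.25, so δu/u = 0.0603.
Q is then a monomial in u, s, y:
δQ/Q = √((δu/u)² + (2·δs/s)² + (2·δy/y)²) = √(0.00364 + 0.00407 + 0.0352) = 0.207
Q = 9.8e+08, so δQ = 0.207 × 9.8e+08 = 2.03e+08.

2.03e+08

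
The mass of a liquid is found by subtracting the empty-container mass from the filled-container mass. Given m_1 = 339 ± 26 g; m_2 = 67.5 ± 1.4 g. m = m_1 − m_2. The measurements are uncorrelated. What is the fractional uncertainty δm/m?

0.0959

Absolute uncertainties add in quadrature for a linear combination:
  (δm_1)² = 676;  (δm_2)² = 1.96
δm = √(678) = 26.0 g
m = 272 g, so δm/m = 26.0/272 = 0.0959.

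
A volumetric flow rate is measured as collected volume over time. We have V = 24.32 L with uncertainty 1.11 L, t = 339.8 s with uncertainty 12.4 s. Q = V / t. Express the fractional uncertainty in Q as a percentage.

Products/powers → add relative errors in quadrature, weighted by exponent:
  (1·δV/V)² = (1×0.0456)² = 0.00208;  (-1·δt/t)² = (-1×0.0365)² = 0.00133
δQ/Q = √(0.00341) = 0.0584

5.84%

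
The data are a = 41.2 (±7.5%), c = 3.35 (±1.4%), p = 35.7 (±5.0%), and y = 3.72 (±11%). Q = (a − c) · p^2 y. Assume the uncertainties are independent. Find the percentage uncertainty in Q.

17.0%

Let u = a − c = 37.9. δu = √(δa² + δc²) = √(9.55 + 0.00220) = 3.09, so δu/u = 0.0816.
Q is then a monomial in u, p, y:
δQ/Q = √((δu/u)² + (2·δp/p)² + (1·δy/y)²) = √(0.00667 + 0.0100 + 0.0121) = 0.170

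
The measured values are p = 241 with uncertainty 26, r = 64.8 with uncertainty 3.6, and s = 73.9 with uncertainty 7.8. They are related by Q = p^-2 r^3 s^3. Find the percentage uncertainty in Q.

41.8%

Each factor contributes (exponent × relative error)² to (δQ/Q)²:
  (-2·δp/p)² = (-2×0.108)² = 0.0466;  (3·δr/r)² = (3×0.0556)² = 0.0278;  (3·δs/s)² = (3×0.106)² = 0.100
δQ/Q = √(0.175) = 0.418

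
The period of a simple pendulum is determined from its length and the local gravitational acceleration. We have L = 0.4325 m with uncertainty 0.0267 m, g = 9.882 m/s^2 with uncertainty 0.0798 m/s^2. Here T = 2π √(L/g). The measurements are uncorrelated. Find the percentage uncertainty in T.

3.11%

Since T is a product/quotient, work with relative uncertainties:
  (½·δL/L)² = (0.5×0.0617)² = 0.000953;  (−½·δg/g)² = (-0.5×0.00808)² = 1.63e-05
δT/T = √(0.000969) = 0.0311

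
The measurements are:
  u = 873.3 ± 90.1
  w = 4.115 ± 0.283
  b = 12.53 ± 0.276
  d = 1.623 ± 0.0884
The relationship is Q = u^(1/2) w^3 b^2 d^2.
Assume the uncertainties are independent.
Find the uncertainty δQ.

2.07e+05

Since Q is a product/quotient, work with relative uncertainties:
  (½·δu/u)² = (0.5×0.103)² = 0.00266;  (3·δw/w)² = (3×0.0688)² = 0.0426;  (2·δb/b)² = (2×0.0220)² = 0.00194;  (2·δd/d)² = (2×0.0545)² = 0.0119
δQ/Q = √(0.0590) = 0.243
Q = 851600, so δQ = 0.243 × 851600 = 2.07e+05.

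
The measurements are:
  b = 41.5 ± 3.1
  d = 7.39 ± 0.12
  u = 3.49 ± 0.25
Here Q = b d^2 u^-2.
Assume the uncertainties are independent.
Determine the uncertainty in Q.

Since Q is a product/quotient, work with relative uncertainties:
  (1·δb/b)² = (1×0.0747)² = 0.00558;  (2·δd/d)² = (2×0.0162)² = 0.00105;  (-2·δu/u)² = (-2×0.0716)² = 0.0205
δQ/Q = √(0.0272) = 0.165
Q = 186, so δQ = 0.165 × 186 = 30.7.

30.7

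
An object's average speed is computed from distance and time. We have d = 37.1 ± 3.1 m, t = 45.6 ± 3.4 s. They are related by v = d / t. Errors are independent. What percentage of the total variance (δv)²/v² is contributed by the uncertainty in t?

44.3%

(δv/v)² = (1·δd/d)² + (-1·δt/t)²
  d term: (1×0.0836)² = 0.00698
  t term: (-1×0.0746)² = 0.00556
Total = 0.0125. Share from t = 0.00556/0.0125 = 0.443.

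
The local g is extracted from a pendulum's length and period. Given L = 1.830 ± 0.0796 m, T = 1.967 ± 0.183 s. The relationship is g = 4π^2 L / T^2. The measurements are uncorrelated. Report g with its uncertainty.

18.67 ± 3.57 m/s^2

Products/powers → add relative errors in quadrature, weighted by exponent:
  (1·δL/L)² = (1×0.0435)² = 0.00189;  (-2·δT/T)² = (-2×0.0930)² = 0.0346
δg/g = √(0.0365) = 0.191
g = 18.67 m/s^2, so δg = 0.191 × 18.67 = 3.57 m/s^2.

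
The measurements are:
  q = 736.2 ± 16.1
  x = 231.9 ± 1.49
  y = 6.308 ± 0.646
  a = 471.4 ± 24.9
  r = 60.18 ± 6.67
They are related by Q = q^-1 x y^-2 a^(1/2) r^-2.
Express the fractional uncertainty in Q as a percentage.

Each factor contributes (exponent × relative error)² to (δQ/Q)²:
  (-1·δq/q)² = (-1×0.0219)² = 0.000478;  (1·δx/x)² = (1×0.00643)² = 4.13e-05;  (-2·δy/y)² = (-2×0.102)² = 0.0420;  (½·δa/a)² = (0.5×0.0528)² = 0.000698;  (-2·δr/r)² = (-2×0.111)² = 0.0491
δQ/Q = √(0.0923) = 0.304

30.4%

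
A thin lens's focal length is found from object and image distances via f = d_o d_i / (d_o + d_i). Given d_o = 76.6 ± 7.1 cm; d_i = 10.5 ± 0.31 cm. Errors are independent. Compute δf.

0.261 cm

∂f/∂d_o = (d_i/(d_o+d_i))² = 0.0145;  ∂f/∂d_i = (d_o/(d_o+d_i))² = 0.773
δf = √((∂f/∂d_o · δd_o)² + (∂f/∂d_i · δd_i)²) = √(0.0106 + 0.0575) = 0.261 cm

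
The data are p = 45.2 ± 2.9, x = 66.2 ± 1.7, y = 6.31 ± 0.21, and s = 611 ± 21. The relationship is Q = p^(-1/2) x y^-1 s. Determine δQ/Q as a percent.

6.31%

Since Q is a product/quotient, work with relative uncertainties:
  (−½·δp/p)² = (-0.5×0.0642)² = 0.00103;  (1·δx/x)² = (1×0.0257)² = 0.000659;  (-1·δy/y)² = (-1×0.0333)² = 0.00111;  (1·δs/s)² = (1×0.0344)² = 0.00118
δQ/Q = √(0.00398) = 0.0631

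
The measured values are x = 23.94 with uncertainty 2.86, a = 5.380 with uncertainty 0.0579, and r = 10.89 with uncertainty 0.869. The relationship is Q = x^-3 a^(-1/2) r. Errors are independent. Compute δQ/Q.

For a monomial Q ∝ x^-3, a^(-1/2), r, fractional errors add in quadrature:
  (-3·δx/x)² = (-3×0.119)² = 0.128;  (−½·δa/a)² = (-0.5×0.0108)² = 2.9e-05;  (1·δr/r)² = (1×0.0798)² = 0.00637
δQ/Q = √(0.135) = 0.367

0.367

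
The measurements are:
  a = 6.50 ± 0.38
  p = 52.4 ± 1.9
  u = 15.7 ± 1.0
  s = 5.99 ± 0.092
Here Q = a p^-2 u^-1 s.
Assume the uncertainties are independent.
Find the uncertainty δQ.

0.000103

Since Q is a product/quotient, work with relative uncertainties:
  (1·δa/a)² = (1×0.0585)² = 0.00342;  (-2·δp/p)² = (-2×0.0363)² = 0.00526;  (-1·δu/u)² = (-1×0.0637)² = 0.00406;  (1·δs/s)² = (1×0.0154)² = 0.000236
δQ/Q = √(0.0130) = 0.114
Q = 0.000903, so δQ = 0.114 × 0.000903 = 0.000103.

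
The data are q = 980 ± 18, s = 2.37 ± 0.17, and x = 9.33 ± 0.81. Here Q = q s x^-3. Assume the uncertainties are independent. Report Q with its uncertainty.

Products/powers → add relative errors in quadrature, weighted by exponent:
  (1·δq/q)² = (1×0.0184)² = 0.000337;  (1·δs/s)² = (1×0.0717)² = 0.00515;  (-3·δx/x)² = (-3×0.0868)² = 0.0678
δQ/Q = √(0.0733) = 0.271
Q = 2.86, so δQ = 0.271 × 2.86 = 0.774.

2.86 ± 0.774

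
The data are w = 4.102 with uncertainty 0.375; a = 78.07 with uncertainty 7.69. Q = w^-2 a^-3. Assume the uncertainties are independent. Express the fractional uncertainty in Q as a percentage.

34.7%

For a monomial Q ∝ w^-2, a^-3, fractional errors add in quadrature:
  (-2·δw/w)² = (-2×0.0914)² = 0.0334;  (-3·δa/a)² = (-3×0.0985)² = 0.0873
δQ/Q = √(0.121) = 0.347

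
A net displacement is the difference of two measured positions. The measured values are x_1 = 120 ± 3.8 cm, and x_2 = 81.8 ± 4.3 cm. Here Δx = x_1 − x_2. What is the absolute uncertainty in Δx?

Sums and differences: (δΔx)² = Σ (cᵢ δxᵢ)².
  (δx_1)² = 14.4;  (δx_2)² = 18.5
δΔx = √(32.9) = 5.74 cm

5.74 cm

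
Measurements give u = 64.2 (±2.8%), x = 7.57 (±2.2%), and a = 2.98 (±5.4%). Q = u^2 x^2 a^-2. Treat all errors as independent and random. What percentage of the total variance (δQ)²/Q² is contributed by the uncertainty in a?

69.7%

(δQ/Q)² = (2·δu/u)² + (2·δx/x)² + (-2·δa/a)²
  u term: (2×0.0280)² = 0.00314
  x term: (2×0.0220)² = 0.00194
  a term: (-2×0.0540)² = 0.0117
Total = 0.0167. Share from a = 0.0117/0.0167 = 0.697.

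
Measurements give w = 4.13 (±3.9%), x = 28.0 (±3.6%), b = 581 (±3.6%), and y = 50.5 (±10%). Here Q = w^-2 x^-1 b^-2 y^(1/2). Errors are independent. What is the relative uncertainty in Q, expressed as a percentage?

Relative error in a monomial: (δQ/Q)² = Σ (nᵢ · δxᵢ/xᵢ)².
  (-2·δw/w)² = (-2×0.0390)² = 0.00608;  (-1·δx/x)² = (-1×0.0360)² = 0.00130;  (-2·δb/b)² = (-2×0.0360)² = 0.00518;  (½·δy/y)² = (0.5×0.100)² = 0.00250
δQ/Q = √(0.0151) = 0.123

12.3%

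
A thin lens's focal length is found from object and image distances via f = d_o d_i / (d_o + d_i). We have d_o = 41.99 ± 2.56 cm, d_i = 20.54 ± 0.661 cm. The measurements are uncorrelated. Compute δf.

∂f/∂d_o = (d_i/(d_o+d_i))² = 0.108;  ∂f/∂d_i = (d_o/(d_o+d_i))² = 0.451
δf = √((∂f/∂d_o · δd_o)² + (∂f/∂d_i · δd_i)²) = √(0.0763 + 0.0888) = 0.406 cm

0.406 cm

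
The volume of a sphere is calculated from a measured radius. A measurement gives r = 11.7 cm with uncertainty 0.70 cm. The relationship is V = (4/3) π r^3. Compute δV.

1200 cm^3

V ∝ r^3, so δV/V = |3| · δr/r = 3 × 0.0598 = 0.179.
V = 6710 cm^3, so δV = 0.179 × 6710 = 1200 cm^3.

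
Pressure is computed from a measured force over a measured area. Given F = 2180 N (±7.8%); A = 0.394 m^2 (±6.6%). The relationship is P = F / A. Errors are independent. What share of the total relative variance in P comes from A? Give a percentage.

41.7%

(δP/P)² = (1·δF/F)² + (-1·δA/A)²
  F term: (1×0.0780)² = 0.00608
  A term: (-1×0.0660)² = 0.00436
Total = 0.0104. Share from A = 0.00436/0.0104 = 0.417.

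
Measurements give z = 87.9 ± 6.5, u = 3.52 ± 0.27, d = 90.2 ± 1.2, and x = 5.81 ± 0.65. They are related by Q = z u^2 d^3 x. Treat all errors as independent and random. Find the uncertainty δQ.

9.64e+08

Products/powers → add relative errors in quadrature, weighted by exponent:
  (1·δz/z)² = (1×0.0739)² = 0.00547;  (2·δu/u)² = (2×0.0767)² = 0.0235;  (3·δd/d)² = (3×0.0133)² = 0.00159;  (1·δx/x)² = (1×0.112)² = 0.0125
δQ/Q = √(0.0431) = 0.208
Q = 4.64e+09, so δQ = 0.208 × 4.64e+09 = 9.64e+08.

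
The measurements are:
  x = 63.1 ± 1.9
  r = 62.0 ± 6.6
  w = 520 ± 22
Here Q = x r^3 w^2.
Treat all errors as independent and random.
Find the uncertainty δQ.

1.35e+12

Q is a product of powers, so relative uncertainties combine in quadrature:
  (1·δx/x)² = (1×0.0301)² = 0.000907;  (3·δr/r)² = (3×0.106)² = 0.102;  (2·δw/w)² = (2×0.0423)² = 0.00716
δQ/Q = √(0.110) = 0.332
Q = 4.07e+12, so δQ = 0.332 × 4.07e+12 = 1.35e+12.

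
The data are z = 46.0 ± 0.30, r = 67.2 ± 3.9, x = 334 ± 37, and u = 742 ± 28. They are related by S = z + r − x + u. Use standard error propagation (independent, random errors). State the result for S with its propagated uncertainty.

521 ± 46.6

Absolute uncertainties add in quadrature for a linear combination:
  (δz)² = 0.0900;  (δr)² = 15.2;  (δx)² = 1370;  (δu)² = 784
δS = √(2170) = 46.6
S = 521.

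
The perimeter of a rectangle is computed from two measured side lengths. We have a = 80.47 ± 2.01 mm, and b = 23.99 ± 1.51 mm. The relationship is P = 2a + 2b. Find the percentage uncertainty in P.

P is a linear combination, so absolute uncertainties add in quadrature:
  (2·δa)² = 16.2;  (2·δb)² = 9.12
δP = √(25.3) = 5.03 mm
P = 208.9 mm, so δP/P = 5.03/208.9 = 0.0241.

2.41%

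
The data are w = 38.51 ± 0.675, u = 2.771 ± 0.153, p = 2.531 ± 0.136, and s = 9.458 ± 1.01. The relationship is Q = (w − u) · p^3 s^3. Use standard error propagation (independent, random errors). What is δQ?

1.76e+05

Let h = w − u = 35.74. δh = √(δw² + δu²) = √(0.456 + 0.0234) = 0.692, so δh/h = 0.0194.
Q is then a monomial in h, p, s:
δQ/Q = √((δh/h)² + (3·δp/p)² + (3·δs/s)²) = √(0.000375 + 0.0260 + 0.103) = 0.359
Q = 490200, so δQ = 0.359 × 490200 = 1.76e+05.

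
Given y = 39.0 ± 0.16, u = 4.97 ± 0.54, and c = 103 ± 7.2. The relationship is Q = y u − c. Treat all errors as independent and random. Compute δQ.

22.3

Let p = y·u = 194. δp/p = √((1·δy/y)² + (1·δu/u)²) = √(1.68e-05 + 0.0118) = 0.109, so δp = 21.1.
Q = p − c: δQ = √(δp² + δc²) = √(444 + 51.8) = 22.3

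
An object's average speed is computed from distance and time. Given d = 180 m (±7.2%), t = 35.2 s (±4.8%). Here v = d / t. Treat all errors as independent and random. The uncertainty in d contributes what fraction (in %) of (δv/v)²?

(δv/v)² = (1·δd/d)² + (-1·δt/t)²
  d term: (1×0.0720)² = 0.00518
  t term: (-1×0.0480)² = 0.00230
Total = 0.00749. Share from d = 0.00518/0.00749 = 0.692.

69.2%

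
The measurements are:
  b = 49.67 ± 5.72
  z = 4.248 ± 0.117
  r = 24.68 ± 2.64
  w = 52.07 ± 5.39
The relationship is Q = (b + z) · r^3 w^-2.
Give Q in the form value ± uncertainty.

298.9 ± 118

Let u = b + z = 53.92. δu = √(δb² + δz²) = √(32.7 + 0.0137) = 5.72, so δu/u = 0.106.
Q is then a monomial in u, r, w:
δQ/Q = √((δu/u)² + (3·δr/r)² + (-2·δw/w)²) = √(0.0113 + 0.103 + 0.0429) = 0.396
Q = 298.9, so δQ = 0.396 × 298.9 = 118.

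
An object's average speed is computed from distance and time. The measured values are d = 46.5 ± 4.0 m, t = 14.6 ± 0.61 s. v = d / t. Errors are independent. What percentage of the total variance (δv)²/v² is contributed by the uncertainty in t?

(δv/v)² = (1·δd/d)² + (-1·δt/t)²
  d term: (1×0.0860)² = 0.00740
  t term: (-1×0.0418)² = 0.00175
Total = 0.00915. Share from t = 0.00175/0.00915 = 0.191.

19.1%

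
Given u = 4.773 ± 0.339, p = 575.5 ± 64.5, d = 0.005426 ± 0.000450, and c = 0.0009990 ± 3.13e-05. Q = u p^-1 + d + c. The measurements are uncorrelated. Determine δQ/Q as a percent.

8.08%

Let w = u·p^-1 = 0.008294. δw/w = √((1·δu/u)² + (-1·δp/p)²) = √(0.00504 + 0.0126) = 0.133, so δw = 0.00110.
Q = w + d + c: δQ = √(δw² + δd² + δc²) = √(1.21e-06 + 2.02e-07 + 9.8e-10) = 0.00119
Q = 0.01472, so δQ/Q = 0.00119/0.01472 = 0.0808.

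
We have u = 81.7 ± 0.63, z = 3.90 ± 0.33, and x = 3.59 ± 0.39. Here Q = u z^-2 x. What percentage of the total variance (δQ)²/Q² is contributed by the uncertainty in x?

(δQ/Q)² = (1·δu/u)² + (-2·δz/z)² + (1·δx/x)²
  u term: (1×0.00771)² = 5.95e-05
  z term: (-2×0.0846)² = 0.0286
  x term: (1×0.109)² = 0.0118
Total = 0.0405. Share from x = 0.0118/0.0405 = 0.291.

29.1%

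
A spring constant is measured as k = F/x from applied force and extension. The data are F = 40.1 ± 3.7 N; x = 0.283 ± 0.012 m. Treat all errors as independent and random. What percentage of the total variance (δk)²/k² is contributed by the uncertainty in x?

(δk/k)² = (1·δF/F)² + (-1·δx/x)²
  F term: (1×0.0923)² = 0.00851
  x term: (-1×0.0424)² = 0.00180
Total = 0.0103. Share from x = 0.00180/0.0103 = 0.174.

17.4%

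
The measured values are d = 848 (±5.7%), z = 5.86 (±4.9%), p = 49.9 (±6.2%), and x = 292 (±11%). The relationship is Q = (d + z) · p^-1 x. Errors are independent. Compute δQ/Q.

0.138

Let u = d + z = 854. δu = √(δd² + δz²) = √(2340 + 0.0824) = 48.3, so δu/u = 0.0566.
Q is then a monomial in u, p, x:
δQ/Q = √((δu/u)² + (-1·δp/p)² + (1·δx/x)²) = √(0.00320 + 0.00384 + 0.0121) = 0.138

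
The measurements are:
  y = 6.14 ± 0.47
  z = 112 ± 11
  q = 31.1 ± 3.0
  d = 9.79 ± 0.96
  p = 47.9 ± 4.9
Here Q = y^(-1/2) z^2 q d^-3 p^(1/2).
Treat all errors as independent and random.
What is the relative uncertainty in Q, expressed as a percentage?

Each factor contributes (exponent × relative error)² to (δQ/Q)²:
  (−½·δy/y)² = (-0.5×0.0765)² = 0.00146;  (2·δz/z)² = (2×0.0982)² = 0.0386;  (1·δq/q)² = (1×0.0965)² = 0.00931;  (-3·δd/d)² = (-3×0.0981)² = 0.0865;  (½·δp/p)² = (0.5×0.102)² = 0.00262
δQ/Q = √(0.139) = 0.372

37.2%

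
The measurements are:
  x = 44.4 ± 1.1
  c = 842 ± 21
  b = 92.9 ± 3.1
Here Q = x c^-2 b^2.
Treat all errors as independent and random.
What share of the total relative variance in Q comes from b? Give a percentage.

58.9%

(δQ/Q)² = (1·δx/x)² + (-2·δc/c)² + (2·δb/b)²
  x term: (1×0.0248)² = 0.000614
  c term: (-2×0.0249)² = 0.00249
  b term: (2×0.0334)² = 0.00445
Total = 0.00756. Share from b = 0.00445/0.00756 = 0.589.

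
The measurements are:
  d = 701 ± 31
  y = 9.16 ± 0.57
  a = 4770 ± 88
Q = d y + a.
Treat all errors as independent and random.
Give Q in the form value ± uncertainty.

Let p = d·y = 6420. δp/p = √((1·δd/d)² + (1·δy/y)²) = √(0.00196 + 0.00387) = 0.0763, so δp = 490.
Q = p + a: δQ = √(δp² + δa²) = √(2.4e+05 + 7740) = 498
Q = 11200.

11200 ± 498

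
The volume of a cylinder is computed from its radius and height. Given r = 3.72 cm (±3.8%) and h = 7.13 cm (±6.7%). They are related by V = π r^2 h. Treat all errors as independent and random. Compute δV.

Each factor contributes (exponent × relative error)² to (δV/V)²:
  (2·δr/r)² = (2×0.0380)² = 0.00578;  (1·δh/h)² = (1×0.0670)² = 0.00449
δV/V = √(0.0103) = 0.101
V = 310 cm^3, so δV = 0.101 × 310 = 31.4 cm^3.

31.4 cm^3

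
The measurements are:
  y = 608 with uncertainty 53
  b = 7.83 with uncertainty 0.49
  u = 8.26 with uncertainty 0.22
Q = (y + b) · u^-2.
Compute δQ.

Let w = y + b = 616. δw = √(δy² + δb²) = √(2810 + 0.240) = 53.0, so δw/w = 0.0861.
Q is then a monomial in w, u:
δQ/Q = √((δw/w)² + (-2·δu/u)²) = √(0.00741 + 0.00284) = 0.101
Q = 9.03, so δQ = 0.101 × 9.03 = 0.914.

0.914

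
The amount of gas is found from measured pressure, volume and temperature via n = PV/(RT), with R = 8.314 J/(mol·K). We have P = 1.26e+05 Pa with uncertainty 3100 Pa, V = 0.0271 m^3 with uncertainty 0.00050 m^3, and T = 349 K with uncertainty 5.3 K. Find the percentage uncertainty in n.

3.43%

Relative error in a monomial: (δn/n)² = Σ (nᵢ · δxᵢ/xᵢ)².
  (1·δP/P)² = (1×0.0246)² = 0.000605;  (1·δV/V)² = (1×0.0185)² = 0.000340;  (-1·δT/T)² = (-1×0.0152)² = 0.000231
δn/n = √(0.00118) = 0.0343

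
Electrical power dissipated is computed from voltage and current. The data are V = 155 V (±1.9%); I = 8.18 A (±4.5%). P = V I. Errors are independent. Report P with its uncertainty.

Each factor contributes (exponent × relative error)² to (δP/P)²:
  (1·δV/V)² = (1×0.0190)² = 0.000361;  (1·δI/I)² = (1×0.0450)² = 0.00202
δP/P = √(0.00239) = 0.0488
P = 1270 W, so δP = 0.0488 × 1270 = 61.9 W.

1270 ± 61.9 W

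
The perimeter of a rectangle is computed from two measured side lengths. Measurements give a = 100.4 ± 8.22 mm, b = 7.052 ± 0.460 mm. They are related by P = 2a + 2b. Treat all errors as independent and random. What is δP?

16.5 mm

Each term contributes (cᵢ δxᵢ)² to (δP)²:
  (2·δa)² = 270;  (2·δb)² = 0.846
δP = √(271) = 16.5 mm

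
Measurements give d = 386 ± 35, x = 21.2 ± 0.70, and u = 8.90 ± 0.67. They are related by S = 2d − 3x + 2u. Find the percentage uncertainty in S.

For a sum/difference, combine absolute errors in quadrature:
  (2·δd)² = 4900;  (3·δx)² = 4.41;  (2·δu)² = 1.80
δS = √(4910) = 70.0
S = 726, so δS/S = 70.0/726 = 0.0965.

9.65%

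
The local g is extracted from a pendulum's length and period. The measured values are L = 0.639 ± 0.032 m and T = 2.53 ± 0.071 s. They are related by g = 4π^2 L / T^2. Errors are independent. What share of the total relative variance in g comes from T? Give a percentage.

(δg/g)² = (1·δL/L)² + (-2·δT/T)²
  L term: (1×0.0501)² = 0.00251
  T term: (-2×0.0281)² = 0.00315
Total = 0.00566. Share from T = 0.00315/0.00566 = 0.557.

55.7%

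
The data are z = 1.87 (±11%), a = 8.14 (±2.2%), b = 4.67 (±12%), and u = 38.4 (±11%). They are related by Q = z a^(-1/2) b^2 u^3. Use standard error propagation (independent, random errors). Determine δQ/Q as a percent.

42.3%

Since Q is a product/quotient, work with relative uncertainties:
  (1·δz/z)² = (1×0.110)² = 0.0121;  (−½·δa/a)² = (-0.5×0.0220)² = 0.000121;  (2·δb/b)² = (2×0.120)² = 0.0576;  (3·δu/u)² = (3×0.110)² = 0.109
δQ/Q = √(0.179) = 0.423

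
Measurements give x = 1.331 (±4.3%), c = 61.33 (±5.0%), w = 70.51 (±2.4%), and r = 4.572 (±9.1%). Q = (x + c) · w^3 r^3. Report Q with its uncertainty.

(2.099 ± 0.602) × 10^9

Let u = x + c = 62.66. δu = √(δx² + δc²) = √(0.00328 + 9.40) = 3.07, so δu/u = 0.0489.
Q is then a monomial in u, w, r:
δQ/Q = √((δu/u)² + (3·δw/w)² + (3·δr/r)²) = √(0.00240 + 0.00518 + 0.0745) = 0.287
Q = 2.099e+09, so δQ = 0.287 × 2.099e+09 = 6.02e+08.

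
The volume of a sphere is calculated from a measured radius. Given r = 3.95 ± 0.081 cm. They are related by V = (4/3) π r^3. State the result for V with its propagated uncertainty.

Each factor contributes (exponent × relative error)² to (δV/V)²:
  (3·δr/r)² = (3×0.0205)² = 0.00378
δV/V = √(0.00378) = 0.0615
V = 258 cm^3, so δV = 0.0615 × 258 = 15.9 cm^3.

258 ± 15.9 cm^3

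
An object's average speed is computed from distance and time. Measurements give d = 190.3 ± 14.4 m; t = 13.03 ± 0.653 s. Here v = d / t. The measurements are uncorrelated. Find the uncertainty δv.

1.33 m/s

For a monomial v ∝ d, t^-1, fractional errors add in quadrature:
  (1·δd/d)² = (1×0.0757)² = 0.00573;  (-1·δt/t)² = (-1×0.0501)² = 0.00251
δv/v = √(0.00824) = 0.0908
v = 14.60 m/s, so δv = 0.0908 × 14.60 = 1.33 m/s.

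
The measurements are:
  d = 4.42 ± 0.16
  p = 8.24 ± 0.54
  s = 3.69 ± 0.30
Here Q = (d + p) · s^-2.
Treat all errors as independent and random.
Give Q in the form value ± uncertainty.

Let u = d + p = 12.7. δu = √(δd² + δp²) = √(0.0256 + 0.292) = 0.563, so δu/u = 0.0445.
Q is then a monomial in u, s:
δQ/Q = √((δu/u)² + (-2·δs/s)²) = √(0.00198 + 0.0264) = 0.169
Q = 0.930, so δQ = 0.169 × 0.930 = 0.157.

0.930 ± 0.157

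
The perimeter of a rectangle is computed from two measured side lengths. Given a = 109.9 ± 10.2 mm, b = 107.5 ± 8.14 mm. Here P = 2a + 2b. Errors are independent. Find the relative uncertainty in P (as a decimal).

0.0600

Sums and differences: (δP)² = Σ (cᵢ δxᵢ)².
  (2·δa)² = 416;  (2·δb)² = 265
δP = √(681) = 26.1 mm
P = 434.8 mm, so δP/P = 26.1/434.8 = 0.0600.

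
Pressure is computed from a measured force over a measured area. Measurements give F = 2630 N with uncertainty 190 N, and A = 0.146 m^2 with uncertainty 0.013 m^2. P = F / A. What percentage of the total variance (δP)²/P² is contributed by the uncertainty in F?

39.7%

(δP/P)² = (1·δF/F)² + (-1·δA/A)²
  F term: (1×0.0722)² = 0.00522
  A term: (-1×0.0890)² = 0.00793
Total = 0.0131. Share from F = 0.00522/0.0131 = 0.397.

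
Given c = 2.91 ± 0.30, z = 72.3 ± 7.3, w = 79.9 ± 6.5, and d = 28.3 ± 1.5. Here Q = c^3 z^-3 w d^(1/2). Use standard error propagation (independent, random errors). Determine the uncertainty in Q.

Each factor contributes (exponent × relative error)² to (δQ/Q)²:
  (3·δc/c)² = (3×0.103)² = 0.0957;  (-3·δz/z)² = (-3×0.101)² = 0.0918;  (1·δw/w)² = (1×0.0814)² = 0.00662;  (½·δd/d)² = (0.5×0.0530)² = 0.000702
δQ/Q = √(0.195) = 0.441
Q = 0.0277, so δQ = 0.441 × 0.0277 = 0.0122.

0.0122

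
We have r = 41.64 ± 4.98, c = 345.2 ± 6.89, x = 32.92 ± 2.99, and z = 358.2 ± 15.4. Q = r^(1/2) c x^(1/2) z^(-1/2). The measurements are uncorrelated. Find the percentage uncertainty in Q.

Products/powers → add relative errors in quadrature, weighted by exponent:
  (½·δr/r)² = (0.5×0.120)² = 0.00358;  (1·δc/c)² = (1×0.0200)² = 0.000398;  (½·δx/x)² = (0.5×0.0908)² = 0.00206;  (−½·δz/z)² = (-0.5×0.0430)² = 0.000462
δQ/Q = √(0.00650) = 0.0806

8.06%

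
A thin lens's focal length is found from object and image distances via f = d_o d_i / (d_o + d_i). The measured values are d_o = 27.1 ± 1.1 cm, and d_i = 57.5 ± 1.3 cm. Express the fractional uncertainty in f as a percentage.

2.85%

∂f/∂d_o = (d_i/(d_o+d_i))² = 0.462;  ∂f/∂d_i = (d_o/(d_o+d_i))² = 0.103
δf = √((∂f/∂d_o · δd_o)² + (∂f/∂d_i · δd_i)²) = √(0.258 + 0.0178) = 0.525 cm
f = 18.4 cm, so δf/f = 0.525/18.4 = 0.0285.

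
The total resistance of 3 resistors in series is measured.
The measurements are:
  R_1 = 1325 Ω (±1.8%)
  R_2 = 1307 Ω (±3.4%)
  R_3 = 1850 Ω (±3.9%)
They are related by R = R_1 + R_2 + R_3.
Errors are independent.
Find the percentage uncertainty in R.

1.96%

Absolute uncertainties add in quadrature for a linear combination:
  (δR_1)² = 569;  (δR_2)² = 1970;  (δR_3)² = 5210
δR = √(7750) = 88.0 Ω
R = 4482 Ω, so δR/R = 88.0/4482 = 0.0196.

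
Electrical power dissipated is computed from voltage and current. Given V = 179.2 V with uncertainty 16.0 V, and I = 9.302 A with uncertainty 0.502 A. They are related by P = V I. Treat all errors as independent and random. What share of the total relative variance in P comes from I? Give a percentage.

26.8%

(δP/P)² = (1·δV/V)² + (1·δI/I)²
  V term: (1×0.0893)² = 0.00797
  I term: (1×0.0540)² = 0.00291
Total = 0.0109. Share from I = 0.00291/0.0109 = 0.268.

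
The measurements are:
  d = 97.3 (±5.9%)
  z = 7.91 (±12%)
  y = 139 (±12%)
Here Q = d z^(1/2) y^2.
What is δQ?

Each factor contributes (exponent × relative error)² to (δQ/Q)²:
  (1·δd/d)² = (1×0.0590)² = 0.00348;  (½·δz/z)² = (0.5×0.120)² = 0.00360;  (2·δy/y)² = (2×0.120)² = 0.0576
δQ/Q = √(0.0647) = 0.254
Q = 5.29e+06, so δQ = 0.254 × 5.29e+06 = 1.34e+06.

1.34e+06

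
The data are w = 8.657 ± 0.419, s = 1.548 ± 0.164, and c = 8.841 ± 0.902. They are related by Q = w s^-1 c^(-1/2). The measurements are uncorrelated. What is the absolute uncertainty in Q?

Q is a product of powers, so relative uncertainties combine in quadrature:
  (1·δw/w)² = (1×0.0484)² = 0.00234;  (-1·δs/s)² = (-1×0.106)² = 0.0112;  (−½·δc/c)² = (-0.5×0.102)² = 0.00260
δQ/Q = √(0.0162) = 0.127
Q = 1.881, so δQ = 0.127 × 1.881 = 0.239.

0.239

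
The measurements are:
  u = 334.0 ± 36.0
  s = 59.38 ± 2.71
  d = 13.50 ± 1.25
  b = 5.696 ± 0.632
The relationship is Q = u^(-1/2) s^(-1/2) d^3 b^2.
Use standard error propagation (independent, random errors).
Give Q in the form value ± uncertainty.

566.8 ± 204

Each factor contributes (exponent × relative error)² to (δQ/Q)²:
  (−½·δu/u)² = (-0.5×0.108)² = 0.00290;  (−½·δs/s)² = (-0.5×0.0456)² = 0.000521;  (3·δd/d)² = (3×0.0926)² = 0.0772;  (2·δb/b)² = (2×0.111)² = 0.0492
δQ/Q = √(0.130) = 0.360
Q = 566.8, so δQ = 0.360 × 566.8 = 204.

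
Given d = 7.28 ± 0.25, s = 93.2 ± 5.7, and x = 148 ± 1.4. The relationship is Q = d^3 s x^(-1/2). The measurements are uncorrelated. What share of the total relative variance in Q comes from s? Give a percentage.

(δQ/Q)² = (3·δd/d)² + (1·δs/s)² + (−½·δx/x)²
  d term: (3×0.0343)² = 0.0106
  s term: (1×0.0612)² = 0.00374
  x term: (-0.5×0.00946)² = 2.24e-05
Total = 0.0144. Share from s = 0.00374/0.0144 = 0.260.

26.0%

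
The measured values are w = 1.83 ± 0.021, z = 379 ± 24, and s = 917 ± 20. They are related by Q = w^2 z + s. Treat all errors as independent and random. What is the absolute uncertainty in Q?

Let p = w^2·z = 1270. δp/p = √((2·δw/w)² + (1·δz/z)²) = √(0.000527 + 0.00401) = 0.0674, so δp = 85.5.
Q = p + s: δQ = √(δp² + δs²) = √(7310 + 400) = 87.8

87.8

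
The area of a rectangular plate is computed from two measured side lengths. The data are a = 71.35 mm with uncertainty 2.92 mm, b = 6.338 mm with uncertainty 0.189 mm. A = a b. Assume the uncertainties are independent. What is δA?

Products/powers → add relative errors in quadrature, weighted by exponent:
  (1·δa/a)² = (1×0.0409)² = 0.00167;  (1·δb/b)² = (1×0.0298)² = 0.000889
δA/A = √(0.00256) = 0.0506
A = 452.2 mm^2, so δA = 0.0506 × 452.2 = 22.9 mm^2.

22.9 mm^2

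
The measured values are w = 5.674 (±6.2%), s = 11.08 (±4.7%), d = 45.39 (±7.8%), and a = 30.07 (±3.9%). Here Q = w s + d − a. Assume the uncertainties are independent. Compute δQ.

Let p = w·s = 62.87. δp/p = √((1·δw/w)² + (1·δs/s)²) = √(0.00384 + 0.00221) = 0.0778, so δp = 4.89.
Q = p + d − a: δQ = √(δp² + δd² + δa²) = √(23.9 + 12.5 + 1.38) = 6.15

6.15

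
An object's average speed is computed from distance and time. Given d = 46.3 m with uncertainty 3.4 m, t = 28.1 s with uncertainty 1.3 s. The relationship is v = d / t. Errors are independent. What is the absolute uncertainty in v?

Relative error in a monomial: (δv/v)² = Σ (nᵢ · δxᵢ/xᵢ)².
  (1·δd/d)² = (1×0.0734)² = 0.00539;  (-1·δt/t)² = (-1×0.0463)² = 0.00214
δv/v = √(0.00753) = 0.0868
v = 1.65 m/s, so δv = 0.0868 × 1.65 = 0.143 m/s.

0.143 m/s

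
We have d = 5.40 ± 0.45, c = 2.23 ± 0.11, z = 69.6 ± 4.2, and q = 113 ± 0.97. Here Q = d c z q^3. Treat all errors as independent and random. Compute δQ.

For a monomial Q ∝ d, c, z, q^3, fractional errors add in quadrature:
  (1·δd/d)² = (1×0.0833)² = 0.00694;  (1·δc/c)² = (1×0.0493)² = 0.00243;  (1·δz/z)² = (1×0.0603)² = 0.00364;  (3·δq/q)² = (3×0.00858)² = 0.000663
δQ/Q = √(0.0137) = 0.117
Q = 1.21e+09, so δQ = 0.117 × 1.21e+09 = 1.41e+08.

1.41e+08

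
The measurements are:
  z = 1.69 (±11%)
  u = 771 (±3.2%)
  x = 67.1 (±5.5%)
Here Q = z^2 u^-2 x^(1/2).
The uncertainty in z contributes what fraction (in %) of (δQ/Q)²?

90.9%

(δQ/Q)² = (2·δz/z)² + (-2·δu/u)² + (½·δx/x)²
  z term: (2×0.110)² = 0.0484
  u term: (-2×0.0320)² = 0.00410
  x term: (0.5×0.0550)² = 0.000756
Total = 0.0533. Share from z = 0.0484/0.0533 = 0.909.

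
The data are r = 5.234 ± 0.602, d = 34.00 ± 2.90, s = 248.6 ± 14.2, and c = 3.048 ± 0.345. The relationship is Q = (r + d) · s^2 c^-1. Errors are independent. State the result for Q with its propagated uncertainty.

(7.955 ± 1.41) × 10^5

Let u = r + d = 39.23. δu = √(δr² + δd²) = √(0.362 + 8.41) = 2.96, so δu/u = 0.0755.
Q is then a monomial in u, s, c:
δQ/Q = √((δu/u)² + (2·δs/s)² + (-1·δc/c)²) = √(0.00570 + 0.0131 + 0.0128) = 0.178
Q = 795500, so δQ = 0.178 × 795500 = 1.41e+05.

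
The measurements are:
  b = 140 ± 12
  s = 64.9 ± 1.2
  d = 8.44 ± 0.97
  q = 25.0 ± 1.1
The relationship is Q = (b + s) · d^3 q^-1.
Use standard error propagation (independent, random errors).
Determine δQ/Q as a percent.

Let u = b + s = 205. δu = √(δb² + δs²) = √(144 + 1.44) = 12.1, so δu/u = 0.0589.
Q is then a monomial in u, d, q:
δQ/Q = √((δu/u)² + (3·δd/d)² + (-1·δq/q)²) = √(0.00346 + 0.119 + 0.00194) = 0.353

35.3%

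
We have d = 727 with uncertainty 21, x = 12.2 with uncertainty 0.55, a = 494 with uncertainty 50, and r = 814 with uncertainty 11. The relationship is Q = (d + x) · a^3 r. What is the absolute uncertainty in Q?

Let u = d + x = 739. δu = √(δd² + δx²) = √(441 + 0.303) = 21.0, so δu/u = 0.0284.
Q is then a monomial in u, a, r:
δQ/Q = √((δu/u)² + (3·δa/a)² + (1·δr/r)²) = √(0.000808 + 0.0922 + 0.000183) = 0.305
Q = 7.25e+13, so δQ = 0.305 × 7.25e+13 = 2.21e+13.

2.21e+13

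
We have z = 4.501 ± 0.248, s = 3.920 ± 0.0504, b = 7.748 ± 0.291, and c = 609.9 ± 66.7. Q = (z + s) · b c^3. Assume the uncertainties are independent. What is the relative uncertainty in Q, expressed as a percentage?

Let u = z + s = 8.421. δu = √(δz² + δs²) = √(0.0615 + 0.00254) = 0.253, so δu/u = 0.0301.
Q is then a monomial in u, b, c:
δQ/Q = √((δu/u)² + (1·δb/b)² + (3·δc/c)²) = √(0.000903 + 0.00141 + 0.108) = 0.332

33.2%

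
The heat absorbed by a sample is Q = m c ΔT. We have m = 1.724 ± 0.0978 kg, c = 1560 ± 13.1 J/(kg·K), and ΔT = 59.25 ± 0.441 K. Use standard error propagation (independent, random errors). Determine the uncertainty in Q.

Relative error in a monomial: (δQ/Q)² = Σ (nᵢ · δxᵢ/xᵢ)².
  (1·δm/m)² = (1×0.0567)² = 0.00322;  (1·δc/c)² = (1×0.00840)² = 7.05e-05;  (1·δΔT/ΔT)² = (1×0.00744)² = 5.54e-05
δQ/Q = √(0.00334) = 0.0578
Q = 159300 J, so δQ = 0.0578 × 159300 = 9210 J.

9210 J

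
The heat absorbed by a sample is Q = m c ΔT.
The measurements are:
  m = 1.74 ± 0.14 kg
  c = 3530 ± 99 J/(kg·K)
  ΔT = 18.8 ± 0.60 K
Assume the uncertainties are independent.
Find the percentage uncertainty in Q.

9.10%

Each factor contributes (exponent × relative error)² to (δQ/Q)²:
  (1·δm/m)² = (1×0.0805)² = 0.00647;  (1·δc/c)² = (1×0.0280)² = 0.000787;  (1·δΔT/ΔT)² = (1×0.0319)² = 0.00102
δQ/Q = √(0.00828) = 0.0910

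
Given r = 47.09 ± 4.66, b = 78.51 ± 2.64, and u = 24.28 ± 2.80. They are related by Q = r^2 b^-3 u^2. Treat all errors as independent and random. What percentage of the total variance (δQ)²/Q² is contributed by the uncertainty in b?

9.92%

(δQ/Q)² = (2·δr/r)² + (-3·δb/b)² + (2·δu/u)²
  r term: (2×0.0990)² = 0.0392
  b term: (-3×0.0336)² = 0.0102
  u term: (2×0.115)² = 0.0532
Total = 0.103. Share from b = 0.0102/0.103 = 0.0992.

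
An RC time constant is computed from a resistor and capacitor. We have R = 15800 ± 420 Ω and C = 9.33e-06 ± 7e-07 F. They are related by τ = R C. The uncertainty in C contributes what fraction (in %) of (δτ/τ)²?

88.8%

(δτ/τ)² = (1·δR/R)² + (1·δC/C)²
  R term: (1×0.0266)² = 0.000707
  C term: (1×0.0750)² = 0.00563
Total = 0.00634. Share from C = 0.00563/0.00634 = 0.888.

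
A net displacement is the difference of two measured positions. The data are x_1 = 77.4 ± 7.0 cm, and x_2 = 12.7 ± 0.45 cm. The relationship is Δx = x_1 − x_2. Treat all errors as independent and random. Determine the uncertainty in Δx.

7.01 cm

Sums and differences: (δΔx)² = Σ (cᵢ δxᵢ)².
  (δx_1)² = 49.0;  (δx_2)² = 0.203
δΔx = √(49.2) = 7.01 cm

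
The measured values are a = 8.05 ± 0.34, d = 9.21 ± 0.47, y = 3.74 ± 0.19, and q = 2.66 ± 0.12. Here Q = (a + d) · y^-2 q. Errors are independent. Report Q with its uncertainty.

3.28 ± 0.381

Let u = a + d = 17.3. δu = √(δa² + δd²) = √(0.116 + 0.221) = 0.580, so δu/u = 0.0336.
Q is then a monomial in u, y, q:
δQ/Q = √((δu/u)² + (-2·δy/y)² + (1·δq/q)²) = √(0.00113 + 0.0103 + 0.00204) = 0.116
Q = 3.28, so δQ = 0.116 × 3.28 = 0.381.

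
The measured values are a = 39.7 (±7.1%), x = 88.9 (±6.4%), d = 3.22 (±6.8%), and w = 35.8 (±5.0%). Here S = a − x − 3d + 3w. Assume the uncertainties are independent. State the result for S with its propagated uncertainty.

48.5 ± 8.34

For a sum/difference, combine absolute errors in quadrature:
  (δa)² = 7.95;  (δx)² = 32.4;  (3·δd)² = 0.431;  (3·δw)² = 28.8
δS = √(69.6) = 8.34
S = 48.5.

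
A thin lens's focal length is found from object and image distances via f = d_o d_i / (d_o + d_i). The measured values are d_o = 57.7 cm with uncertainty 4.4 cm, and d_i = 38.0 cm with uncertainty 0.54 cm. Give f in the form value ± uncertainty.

∂f/∂d_o = (d_i/(d_o+d_i))² = 0.158;  ∂f/∂d_i = (d_o/(d_o+d_i))² = 0.364
δf = √((∂f/∂d_o · δd_o)² + (∂f/∂d_i · δd_i)²) = √(0.481 + 0.0385) = 0.721 cm
f = 22.9 cm.

22.9 ± 0.721 cm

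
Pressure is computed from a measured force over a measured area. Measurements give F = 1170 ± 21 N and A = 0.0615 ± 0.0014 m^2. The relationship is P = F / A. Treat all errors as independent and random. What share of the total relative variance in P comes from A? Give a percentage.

(δP/P)² = (1·δF/F)² + (-1·δA/A)²
  F term: (1×0.0179)² = 0.000322
  A term: (-1×0.0228)² = 0.000518
Total = 0.000840. Share from A = 0.000518/0.000840 = 0.617.

61.7%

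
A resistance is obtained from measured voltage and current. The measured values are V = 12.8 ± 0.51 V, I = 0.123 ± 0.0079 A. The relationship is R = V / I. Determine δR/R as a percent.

7.56%

Products/powers → add relative errors in quadrature, weighted by exponent:
  (1·δV/V)² = (1×0.0398)² = 0.00159;  (-1·δI/I)² = (-1×0.0642)² = 0.00413
δR/R = √(0.00571) = 0.0756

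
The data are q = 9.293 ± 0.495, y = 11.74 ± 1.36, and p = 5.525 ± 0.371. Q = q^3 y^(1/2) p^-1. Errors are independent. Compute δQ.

91.0

For a monomial Q ∝ q^3, y^(1/2), p^-1, fractional errors add in quadrature:
  (3·δq/q)² = (3×0.0533)² = 0.0255;  (½·δy/y)² = (0.5×0.116)² = 0.00335;  (-1·δp/p)² = (-1×0.0671)² = 0.00451
δQ/Q = √(0.0334) = 0.183
Q = 497.7, so δQ = 0.183 × 497.7 = 91.0.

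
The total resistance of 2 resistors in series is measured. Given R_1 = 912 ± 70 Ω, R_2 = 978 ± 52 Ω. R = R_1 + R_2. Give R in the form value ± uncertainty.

1890 ± 87.2 Ω

Sums and differences: (δR)² = Σ (cᵢ δxᵢ)².
  (δR_1)² = 4900;  (δR_2)² = 2700
δR = √(7600) = 87.2 Ω
R = 1890 Ω.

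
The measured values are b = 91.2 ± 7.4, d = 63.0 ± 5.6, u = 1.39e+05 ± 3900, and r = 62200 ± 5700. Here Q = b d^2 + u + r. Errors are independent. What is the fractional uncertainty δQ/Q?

Let p = b·d^2 = 3.62e+05. δp/p = √((1·δb/b)² + (2·δd/d)²) = √(0.00658 + 0.0316) = 0.195, so δp = 70700.
Q = p + u + r: δQ = √(δp² + δu² + δr²) = √(5e+09 + 1.52e+07 + 3.25e+07) = 71100
Q = 5.63e+05, so δQ/Q = 71100/5.63e+05 = 0.126.

0.126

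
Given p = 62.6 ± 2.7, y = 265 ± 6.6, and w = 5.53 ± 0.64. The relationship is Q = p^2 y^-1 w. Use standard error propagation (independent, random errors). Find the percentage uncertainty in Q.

14.6%

Relative error in a monomial: (δQ/Q)² = Σ (nᵢ · δxᵢ/xᵢ)².
  (2·δp/p)² = (2×0.0431)² = 0.00744;  (-1·δy/y)² = (-1×0.0249)² = 0.000620;  (1·δw/w)² = (1×0.116)² = 0.0134
δQ/Q = √(0.0215) = 0.146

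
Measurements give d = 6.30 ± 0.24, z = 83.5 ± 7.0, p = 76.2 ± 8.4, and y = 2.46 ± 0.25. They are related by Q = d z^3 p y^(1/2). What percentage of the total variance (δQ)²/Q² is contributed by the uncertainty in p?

(δQ/Q)² = (1·δd/d)² + (3·δz/z)² + (1·δp/p)² + (½·δy/y)²
  d term: (1×0.0381)² = 0.00145
  z term: (3×0.0838)² = 0.0633
  p term: (1×0.110)² = 0.0122
  y term: (0.5×0.102)² = 0.00258
Total = 0.0794. Share from p = 0.0122/0.0794 = 0.153.

15.3%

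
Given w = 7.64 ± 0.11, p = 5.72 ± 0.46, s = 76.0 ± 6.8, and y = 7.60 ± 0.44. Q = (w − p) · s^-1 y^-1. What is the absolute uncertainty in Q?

Let u = w − p = 1.92. δu = √(δw² + δp²) = √(0.0121 + 0.212) = 0.473, so δu/u = 0.246.
Q is then a monomial in u, s, y:
δQ/Q = √((δu/u)² + (-1·δs/s)² + (-1·δy/y)²) = √(0.0607 + 0.00801 + 0.00335) = 0.268
Q = 0.00332, so δQ = 0.268 × 0.00332 = 0.000892.

0.000892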